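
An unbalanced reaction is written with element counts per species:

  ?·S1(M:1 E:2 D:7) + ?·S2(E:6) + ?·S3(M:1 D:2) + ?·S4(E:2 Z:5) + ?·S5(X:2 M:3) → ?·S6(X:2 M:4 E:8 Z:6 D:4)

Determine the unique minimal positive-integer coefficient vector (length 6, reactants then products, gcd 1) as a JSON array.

Coefficients: [2, 4, 3, 6, 5, 5]

X: 2·0+4·0+3·0+6·0+5·2 = 10 | 5·2 = 10
M: 2·1+4·0+3·1+6·0+5·3 = 20 | 5·4 = 20
E: 2·2+4·6+3·0+6·2+5·0 = 40 | 5·8 = 40
Z: 2·0+4·0+3·0+6·5+5·0 = 30 | 5·6 = 30
D: 2·7+4·0+3·2+6·0+5·0 = 20 | 5·4 = 20
gcd(2,4,3,6,5,5) = 1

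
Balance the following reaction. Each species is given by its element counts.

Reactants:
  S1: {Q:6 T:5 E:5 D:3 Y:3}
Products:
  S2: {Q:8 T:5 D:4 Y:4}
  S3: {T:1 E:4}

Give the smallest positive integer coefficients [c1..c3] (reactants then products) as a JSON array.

Q: 4·6 = 24 | 3·8+5·0 = 24
T: 4·5 = 20 | 3·5+5·1 = 20
E: 4·5 = 20 | 3·0+5·4 = 20
D: 4·3 = 12 | 3·4+5·0 = 12
Y: 4·3 = 12 | 3·4+5·0 = 12
gcd(4,3,5) = 1

Coefficients: [4, 3, 5]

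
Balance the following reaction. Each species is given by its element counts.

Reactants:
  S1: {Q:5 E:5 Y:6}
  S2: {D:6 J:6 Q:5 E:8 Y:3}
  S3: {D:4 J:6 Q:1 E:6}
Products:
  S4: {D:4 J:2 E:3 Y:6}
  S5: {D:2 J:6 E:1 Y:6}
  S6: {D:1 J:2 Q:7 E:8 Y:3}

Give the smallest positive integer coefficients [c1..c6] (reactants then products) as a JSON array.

D: 6·0+2·6+2·4 = 20 | 3·4+1·2+6·1 = 20
J: 6·0+2·6+2·6 = 24 | 3·2+1·6+6·2 = 24
Q: 6·5+2·5+2·1 = 42 | 3·0+1·0+6·7 = 42
E: 6·5+2·8+2·6 = 58 | 3·3+1·1+6·8 = 58
Y: 6·6+2·3+2·0 = 42 | 3·6+1·6+6·3 = 42
gcd(6,2,2,3,1,6) = 1

Coefficients: [6, 2, 2, 3, 1, 6]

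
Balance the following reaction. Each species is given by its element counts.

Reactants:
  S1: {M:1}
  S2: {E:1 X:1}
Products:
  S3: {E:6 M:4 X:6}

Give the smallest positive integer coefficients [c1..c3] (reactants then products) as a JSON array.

Coefficients: [4, 6, 1]

E: 4·0+6·1 = 6 | 1·6 = 6
M: 4·1+6·0 = 4 | 1·4 = 4
X: 4·0+6·1 = 6 | 1·6 = 6
gcd(4,6,1) = 1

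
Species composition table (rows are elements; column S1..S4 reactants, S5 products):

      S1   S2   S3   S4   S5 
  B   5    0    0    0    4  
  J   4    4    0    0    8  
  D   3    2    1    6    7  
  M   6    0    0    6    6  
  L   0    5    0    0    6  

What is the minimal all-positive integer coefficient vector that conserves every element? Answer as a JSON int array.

B: 4·5+6·0+5·0+1·0 = 20 | 5·4 = 20
J: 4·4+6·4+5·0+1·0 = 40 | 5·8 = 40
D: 4·3+6·2+5·1+1·6 = 35 | 5·7 = 35
M: 4·6+6·0+5·0+1·6 = 30 | 5·6 = 30
L: 4·0+6·5+5·0+1·0 = 30 | 5·6 = 30
gcd(4,6,5,1,5) = 1

Coefficients: [4, 6, 5, 1, 5]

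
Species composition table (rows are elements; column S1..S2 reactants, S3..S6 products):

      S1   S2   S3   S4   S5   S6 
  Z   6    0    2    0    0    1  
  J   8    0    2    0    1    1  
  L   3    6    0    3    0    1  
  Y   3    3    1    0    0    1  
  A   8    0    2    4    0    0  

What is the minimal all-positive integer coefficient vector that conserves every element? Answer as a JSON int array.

Coefficients: [3, 1, 6, 3, 6, 6]

Z: 3·6+1·0 = 18 | 6·2+3·0+6·0+6·1 = 18
J: 3·8+1·0 = 24 | 6·2+3·0+6·1+6·1 = 24
L: 3·3+1·6 = 15 | 6·0+3·3+6·0+6·1 = 15
Y: 3·3+1·3 = 12 | 6·1+3·0+6·0+6·1 = 12
A: 3·8+1·0 = 24 | 6·2+3·4+6·0+6·0 = 24
gcd(3,1,6,3,6,6) = 1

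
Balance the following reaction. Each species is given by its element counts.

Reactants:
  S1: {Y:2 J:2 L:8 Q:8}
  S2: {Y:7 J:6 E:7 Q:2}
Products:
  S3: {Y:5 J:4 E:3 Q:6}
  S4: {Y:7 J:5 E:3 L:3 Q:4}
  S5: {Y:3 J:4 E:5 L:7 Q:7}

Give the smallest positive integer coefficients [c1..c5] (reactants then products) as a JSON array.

Coefficients: [5, 5, 1, 4, 4]

Y: 5·2+5·7 = 45 | 1·5+4·7+4·3 = 45
J: 5·2+5·6 = 40 | 1·4+4·5+4·4 = 40
E: 5·0+5·7 = 35 | 1·3+4·3+4·5 = 35
L: 5·8+5·0 = 40 | 1·0+4·3+4·7 = 40
Q: 5·8+5·2 = 50 | 1·6+4·4+4·7 = 50
gcd(5,5,1,4,4) = 1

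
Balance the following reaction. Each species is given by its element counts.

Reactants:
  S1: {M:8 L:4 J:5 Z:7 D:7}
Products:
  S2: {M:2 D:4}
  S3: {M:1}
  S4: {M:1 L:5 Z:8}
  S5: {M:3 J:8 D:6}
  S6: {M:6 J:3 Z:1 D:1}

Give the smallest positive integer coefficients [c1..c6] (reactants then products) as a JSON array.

Coefficients: [5, 5, 2, 4, 2, 3]

M: 5·8 = 40 | 5·2+2·1+4·1+2·3+3·6 = 40
L: 5·4 = 20 | 5·0+2·0+4·5+2·0+3·0 = 20
J: 5·5 = 25 | 5·0+2·0+4·0+2·8+3·3 = 25
Z: 5·7 = 35 | 5·0+2·0+4·8+2·0+3·1 = 35
D: 5·7 = 35 | 5·4+2·0+4·0+2·6+3·1 = 35
gcd(5,5,2,4,2,3) = 1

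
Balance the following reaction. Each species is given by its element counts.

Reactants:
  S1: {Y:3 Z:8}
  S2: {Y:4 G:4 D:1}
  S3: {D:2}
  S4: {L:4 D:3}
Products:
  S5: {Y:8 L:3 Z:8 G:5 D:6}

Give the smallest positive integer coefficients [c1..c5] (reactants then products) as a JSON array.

Coefficients: [4, 5, 5, 3, 4]

Y: 4·3+5·4+5·0+3·0 = 32 | 4·8 = 32
L: 4·0+5·0+5·0+3·4 = 12 | 4·3 = 12
Z: 4·8+5·0+5·0+3·0 = 32 | 4·8 = 32
G: 4·0+5·4+5·0+3·0 = 20 | 4·5 = 20
D: 4·0+5·1+5·2+3·3 = 24 | 4·6 = 24
gcd(4,5,5,3,4) = 1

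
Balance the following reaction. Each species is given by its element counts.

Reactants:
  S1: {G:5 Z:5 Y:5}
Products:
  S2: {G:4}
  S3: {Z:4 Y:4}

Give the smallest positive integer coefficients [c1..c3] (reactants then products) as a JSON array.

Coefficients: [4, 5, 5]

G: 4·5 = 20 | 5·4+5·0 = 20
Z: 4·5 = 20 | 5·0+5·4 = 20
Y: 4·5 = 20 | 5·0+5·4 = 20
gcd(4,5,5) = 1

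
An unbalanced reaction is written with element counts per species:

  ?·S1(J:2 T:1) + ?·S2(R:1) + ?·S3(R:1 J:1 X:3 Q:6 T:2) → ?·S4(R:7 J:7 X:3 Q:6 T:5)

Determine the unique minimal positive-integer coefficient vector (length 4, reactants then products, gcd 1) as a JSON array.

Coefficients: [3, 6, 1, 1]

R: 3·0+6·1+1·1 = 7 | 1·7 = 7
J: 3·2+6·0+1·1 = 7 | 1·7 = 7
X: 3·0+6·0+1·3 = 3 | 1·3 = 3
Q: 3·0+6·0+1·6 = 6 | 1·6 = 6
T: 3·1+6·0+1·2 = 5 | 1·5 = 5
gcd(3,6,1,1) = 1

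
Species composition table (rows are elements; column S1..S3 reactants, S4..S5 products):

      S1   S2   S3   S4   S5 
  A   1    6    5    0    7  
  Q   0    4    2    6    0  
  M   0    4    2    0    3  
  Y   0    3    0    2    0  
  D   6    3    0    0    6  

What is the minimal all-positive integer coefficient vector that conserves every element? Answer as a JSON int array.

Coefficients: [5, 2, 5, 3, 6]

A: 5·1+2·6+5·5 = 42 | 3·0+6·7 = 42
Q: 5·0+2·4+5·2 = 18 | 3·6+6·0 = 18
M: 5·0+2·4+5·2 = 18 | 3·0+6·3 = 18
Y: 5·0+2·3+5·0 = 6 | 3·2+6·0 = 6
D: 5·6+2·3+5·0 = 36 | 3·0+6·6 = 36
gcd(5,2,5,3,6) = 1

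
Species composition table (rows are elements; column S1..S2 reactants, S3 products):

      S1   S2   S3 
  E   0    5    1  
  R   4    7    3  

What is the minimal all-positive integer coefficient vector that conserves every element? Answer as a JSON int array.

E: 2·0+1·5 = 5 | 5·1 = 5
R: 2·4+1·7 = 15 | 5·3 = 15
gcd(2,1,5) = 1

Coefficients: [2, 1, 5]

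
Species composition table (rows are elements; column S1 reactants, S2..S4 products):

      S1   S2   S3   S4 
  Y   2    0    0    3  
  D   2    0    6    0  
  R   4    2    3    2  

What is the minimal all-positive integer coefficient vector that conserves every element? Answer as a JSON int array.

Y: 6·2 = 12 | 5·0+2·0+4·3 = 12
D: 6·2 = 12 | 5·0+2·6+4·0 = 12
R: 6·4 = 24 | 5·2+2·3+4·2 = 24
gcd(6,5,2,4) = 1

Coefficients: [6, 5, 2, 4]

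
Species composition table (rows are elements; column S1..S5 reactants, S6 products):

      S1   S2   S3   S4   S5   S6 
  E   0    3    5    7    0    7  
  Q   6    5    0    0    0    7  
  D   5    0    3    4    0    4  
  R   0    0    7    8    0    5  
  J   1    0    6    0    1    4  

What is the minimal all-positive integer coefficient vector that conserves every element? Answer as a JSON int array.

E: 1·0+3·3+1·5+1·7+5·0 = 21 | 3·7 = 21
Q: 1·6+3·5+1·0+1·0+5·0 = 21 | 3·7 = 21
D: 1·5+3·0+1·3+1·4+5·0 = 12 | 3·4 = 12
R: 1·0+3·0+1·7+1·8+5·0 = 15 | 3·5 = 15
J: 1·1+3·0+1·6+1·0+5·1 = 12 | 3·4 = 12
gcd(1,3,1,1,5,3) = 1

Coefficients: [1, 3, 1, 1, 5, 3]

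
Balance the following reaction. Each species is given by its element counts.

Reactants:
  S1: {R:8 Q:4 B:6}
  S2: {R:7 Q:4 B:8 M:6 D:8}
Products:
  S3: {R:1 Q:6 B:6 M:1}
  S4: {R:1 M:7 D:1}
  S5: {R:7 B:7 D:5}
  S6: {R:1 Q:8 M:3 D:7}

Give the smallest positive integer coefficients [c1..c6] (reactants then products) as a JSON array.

Coefficients: [1, 6, 2, 4, 6, 2]

R: 1·8+6·7 = 50 | 2·1+4·1+6·7+2·1 = 50
Q: 1·4+6·4 = 28 | 2·6+4·0+6·0+2·8 = 28
B: 1·6+6·8 = 54 | 2·6+4·0+6·7+2·0 = 54
M: 1·0+6·6 = 36 | 2·1+4·7+6·0+2·3 = 36
D: 1·0+6·8 = 48 | 2·0+4·1+6·5+2·7 = 48
gcd(1,6,2,4,6,2) = 1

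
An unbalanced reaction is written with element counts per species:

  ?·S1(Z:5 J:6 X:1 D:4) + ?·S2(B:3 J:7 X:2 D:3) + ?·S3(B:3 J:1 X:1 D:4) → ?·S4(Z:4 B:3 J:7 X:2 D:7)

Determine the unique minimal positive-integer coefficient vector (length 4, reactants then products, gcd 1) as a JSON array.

Z: 4·5+1·0+4·0 = 20 | 5·4 = 20
B: 4·0+1·3+4·3 = 15 | 5·3 = 15
J: 4·6+1·7+4·1 = 35 | 5·7 = 35
X: 4·1+1·2+4·1 = 10 | 5·2 = 10
D: 4·4+1·3+4·4 = 35 | 5·7 = 35
gcd(4,1,4,5) = 1

Coefficients: [4, 1, 4, 5]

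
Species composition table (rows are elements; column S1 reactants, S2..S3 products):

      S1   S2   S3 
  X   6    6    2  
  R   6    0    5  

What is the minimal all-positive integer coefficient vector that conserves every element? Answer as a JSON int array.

X: 5·6 = 30 | 3·6+6·2 = 30
R: 5·6 = 30 | 3·0+6·5 = 30
gcd(5,3,6) = 1

Coefficients: [5, 3, 6]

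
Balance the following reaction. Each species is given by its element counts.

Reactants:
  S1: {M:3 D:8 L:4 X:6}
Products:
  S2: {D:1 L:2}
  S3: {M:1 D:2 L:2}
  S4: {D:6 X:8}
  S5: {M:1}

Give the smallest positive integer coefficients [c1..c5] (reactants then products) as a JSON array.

M: 4·3 = 12 | 2·0+6·1+3·0+6·1 = 12
D: 4·8 = 32 | 2·1+6·2+3·6+6·0 = 32
L: 4·4 = 16 | 2·2+6·2+3·0+6·0 = 16
X: 4·6 = 24 | 2·0+6·0+3·8+6·0 = 24
gcd(4,2,6,3,6) = 1

Coefficients: [4, 2, 6, 3, 6]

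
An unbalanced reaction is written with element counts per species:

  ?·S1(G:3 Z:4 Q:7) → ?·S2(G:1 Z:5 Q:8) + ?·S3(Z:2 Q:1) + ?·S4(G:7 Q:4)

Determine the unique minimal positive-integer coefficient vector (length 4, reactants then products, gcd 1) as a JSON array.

Coefficients: [3, 2, 1, 1]

G: 3·3 = 9 | 2·1+1·0+1·7 = 9
Z: 3·4 = 12 | 2·5+1·2+1·0 = 12
Q: 3·7 = 21 | 2·8+1·1+1·4 = 21
gcd(3,2,1,1) = 1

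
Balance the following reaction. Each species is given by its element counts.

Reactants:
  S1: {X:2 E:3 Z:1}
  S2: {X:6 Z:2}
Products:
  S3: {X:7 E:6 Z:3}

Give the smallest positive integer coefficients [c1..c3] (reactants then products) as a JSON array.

X: 4·2+1·6 = 14 | 2·7 = 14
E: 4·3+1·0 = 12 | 2·6 = 12
Z: 4·1+1·2 = 6 | 2·3 = 6
gcd(4,1,2) = 1

Coefficients: [4, 1, 2]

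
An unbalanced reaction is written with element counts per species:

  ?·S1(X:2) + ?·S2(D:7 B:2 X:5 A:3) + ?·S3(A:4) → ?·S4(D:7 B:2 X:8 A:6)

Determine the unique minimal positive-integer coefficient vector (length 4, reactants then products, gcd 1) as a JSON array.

D: 6·0+4·7+3·0 = 28 | 4·7 = 28
B: 6·0+4·2+3·0 = 8 | 4·2 = 8
X: 6·2+4·5+3·0 = 32 | 4·8 = 32
A: 6·0+4·3+3·4 = 24 | 4·6 = 24
gcd(6,4,3,4) = 1

Coefficients: [6, 4, 3, 4]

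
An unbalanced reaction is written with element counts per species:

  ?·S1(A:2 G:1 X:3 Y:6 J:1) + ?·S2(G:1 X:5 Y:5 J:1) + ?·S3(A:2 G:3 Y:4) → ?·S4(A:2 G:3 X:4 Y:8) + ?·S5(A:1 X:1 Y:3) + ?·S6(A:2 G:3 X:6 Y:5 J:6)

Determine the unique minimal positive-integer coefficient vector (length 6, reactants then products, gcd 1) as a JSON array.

Coefficients: [5, 1, 1, 2, 6, 1]

A: 5·2+1·0+1·2 = 12 | 2·2+6·1+1·2 = 12
G: 5·1+1·1+1·3 = 9 | 2·3+6·0+1·3 = 9
X: 5·3+1·5+1·0 = 20 | 2·4+6·1+1·6 = 20
Y: 5·6+1·5+1·4 = 39 | 2·8+6·3+1·5 = 39
J: 5·1+1·1+1·0 = 6 | 2·0+6·0+1·6 = 6
gcd(5,1,1,2,6,1) = 1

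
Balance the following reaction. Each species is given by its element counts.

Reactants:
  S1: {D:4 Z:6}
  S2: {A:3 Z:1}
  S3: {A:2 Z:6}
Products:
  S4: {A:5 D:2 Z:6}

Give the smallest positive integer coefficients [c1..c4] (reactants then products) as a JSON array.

A: 2·0+6·3+1·2 = 20 | 4·5 = 20
D: 2·4+6·0+1·0 = 8 | 4·2 = 8
Z: 2·6+6·1+1·6 = 24 | 4·6 = 24
gcd(2,6,1,4) = 1

Coefficients: [2, 6, 1, 4]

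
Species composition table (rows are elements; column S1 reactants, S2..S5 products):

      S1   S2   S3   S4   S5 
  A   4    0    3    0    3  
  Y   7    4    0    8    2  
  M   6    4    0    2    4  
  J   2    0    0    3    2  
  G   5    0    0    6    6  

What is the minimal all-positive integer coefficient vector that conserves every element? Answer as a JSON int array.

A: 6·4 = 24 | 5·0+5·3+2·0+3·3 = 24
Y: 6·7 = 42 | 5·4+5·0+2·8+3·2 = 42
M: 6·6 = 36 | 5·4+5·0+2·2+3·4 = 36
J: 6·2 = 12 | 5·0+5·0+2·3+3·2 = 12
G: 6·5 = 30 | 5·0+5·0+2·6+3·6 = 30
gcd(6,5,5,2,3) = 1

Coefficients: [6, 5, 5, 2, 3]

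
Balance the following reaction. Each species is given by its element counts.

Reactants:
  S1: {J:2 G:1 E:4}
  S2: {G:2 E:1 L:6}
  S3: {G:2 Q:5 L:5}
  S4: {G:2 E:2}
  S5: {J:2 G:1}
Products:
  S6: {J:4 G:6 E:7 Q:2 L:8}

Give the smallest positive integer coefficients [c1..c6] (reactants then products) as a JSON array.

J: 6·2+5·0+2·0+3·0+4·2 = 20 | 5·4 = 20
G: 6·1+5·2+2·2+3·2+4·1 = 30 | 5·6 = 30
E: 6·4+5·1+2·0+3·2+4·0 = 35 | 5·7 = 35
Q: 6·0+5·0+2·5+3·0+4·0 = 10 | 5·2 = 10
L: 6·0+5·6+2·5+3·0+4·0 = 40 | 5·8 = 40
gcd(6,5,2,3,4,5) = 1

Coefficients: [6, 5, 2, 3, 4, 5]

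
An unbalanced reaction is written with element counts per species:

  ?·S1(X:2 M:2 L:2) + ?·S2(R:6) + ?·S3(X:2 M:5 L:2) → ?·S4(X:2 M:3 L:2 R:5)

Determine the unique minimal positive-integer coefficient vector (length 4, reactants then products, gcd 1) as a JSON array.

X: 4·2+5·0+2·2 = 12 | 6·2 = 12
M: 4·2+5·0+2·5 = 18 | 6·3 = 18
L: 4·2+5·0+2·2 = 12 | 6·2 = 12
R: 4·0+5·6+2·0 = 30 | 6·5 = 30
gcd(4,5,2,6) = 1

Coefficients: [4, 5, 2, 6]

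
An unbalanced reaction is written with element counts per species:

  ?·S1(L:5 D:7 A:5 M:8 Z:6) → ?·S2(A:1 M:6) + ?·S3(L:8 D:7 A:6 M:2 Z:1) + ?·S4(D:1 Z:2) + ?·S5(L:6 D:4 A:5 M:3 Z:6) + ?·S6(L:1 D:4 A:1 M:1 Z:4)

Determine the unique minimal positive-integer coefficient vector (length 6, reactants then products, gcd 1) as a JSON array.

L: 5·5 = 25 | 5·0+2·8+5·0+1·6+3·1 = 25
D: 5·7 = 35 | 5·0+2·7+5·1+1·4+3·4 = 35
A: 5·5 = 25 | 5·1+2·6+5·0+1·5+3·1 = 25
M: 5·8 = 40 | 5·6+2·2+5·0+1·3+3·1 = 40
Z: 5·6 = 30 | 5·0+2·1+5·2+1·6+3·4 = 30
gcd(5,5,2,5,1,3) = 1

Coefficients: [5, 5, 2, 5, 1, 3]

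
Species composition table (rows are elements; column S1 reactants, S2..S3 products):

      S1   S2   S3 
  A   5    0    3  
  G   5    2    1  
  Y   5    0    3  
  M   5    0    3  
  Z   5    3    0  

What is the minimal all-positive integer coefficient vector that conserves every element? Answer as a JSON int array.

Coefficients: [3, 5, 5]

A: 3·5 = 15 | 5·0+5·3 = 15
G: 3·5 = 15 | 5·2+5·1 = 15
Y: 3·5 = 15 | 5·0+5·3 = 15
M: 3·5 = 15 | 5·0+5·3 = 15
Z: 3·5 = 15 | 5·3+5·0 = 15
gcd(3,5,5) = 1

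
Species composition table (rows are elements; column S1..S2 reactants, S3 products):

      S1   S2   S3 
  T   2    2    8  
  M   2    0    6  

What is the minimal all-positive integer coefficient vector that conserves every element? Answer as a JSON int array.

T: 3·2+1·2 = 8 | 1·8 = 8
M: 3·2+1·0 = 6 | 1·6 = 6
gcd(3,1,1) = 1

Coefficients: [3, 1, 1]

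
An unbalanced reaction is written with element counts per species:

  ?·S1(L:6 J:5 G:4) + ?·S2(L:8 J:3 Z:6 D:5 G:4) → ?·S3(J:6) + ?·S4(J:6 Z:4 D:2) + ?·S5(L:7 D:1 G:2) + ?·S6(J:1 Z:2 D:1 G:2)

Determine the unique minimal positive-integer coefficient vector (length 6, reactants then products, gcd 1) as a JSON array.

Coefficients: [2, 2, 1, 1, 4, 4]

L: 2·6+2·8 = 28 | 1·0+1·0+4·7+4·0 = 28
J: 2·5+2·3 = 16 | 1·6+1·6+4·0+4·1 = 16
Z: 2·0+2·6 = 12 | 1·0+1·4+4·0+4·2 = 12
D: 2·0+2·5 = 10 | 1·0+1·2+4·1+4·1 = 10
G: 2·4+2·4 = 16 | 1·0+1·0+4·2+4·2 = 16
gcd(2,2,1,1,4,4) = 1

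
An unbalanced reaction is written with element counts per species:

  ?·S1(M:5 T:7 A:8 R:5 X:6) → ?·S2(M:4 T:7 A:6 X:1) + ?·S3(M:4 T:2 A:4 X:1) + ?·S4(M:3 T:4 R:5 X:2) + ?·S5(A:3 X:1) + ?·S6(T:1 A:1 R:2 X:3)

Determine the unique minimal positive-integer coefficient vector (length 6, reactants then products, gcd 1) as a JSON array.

M: 5·5 = 25 | 2·4+2·4+3·3+5·0+5·0 = 25
T: 5·7 = 35 | 2·7+2·2+3·4+5·0+5·1 = 35
A: 5·8 = 40 | 2·6+2·4+3·0+5·3+5·1 = 40
R: 5·5 = 25 | 2·0+2·0+3·5+5·0+5·2 = 25
X: 5·6 = 30 | 2·1+2·1+3·2+5·1+5·3 = 30
gcd(5,2,2,3,5,5) = 1

Coefficients: [5, 2, 2, 3, 5, 5]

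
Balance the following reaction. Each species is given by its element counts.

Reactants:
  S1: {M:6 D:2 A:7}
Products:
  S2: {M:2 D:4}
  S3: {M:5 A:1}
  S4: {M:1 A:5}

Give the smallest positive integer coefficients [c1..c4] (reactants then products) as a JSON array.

M: 4·6 = 24 | 2·2+3·5+5·1 = 24
D: 4·2 = 8 | 2·4+3·0+5·0 = 8
A: 4·7 = 28 | 2·0+3·1+5·5 = 28
gcd(4,2,3,5) = 1

Coefficients: [4, 2, 3, 5]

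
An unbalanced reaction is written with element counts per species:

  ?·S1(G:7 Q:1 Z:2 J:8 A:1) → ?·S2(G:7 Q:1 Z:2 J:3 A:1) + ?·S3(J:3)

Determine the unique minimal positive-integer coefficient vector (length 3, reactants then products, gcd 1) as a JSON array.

Coefficients: [3, 3, 5]

G: 3·7 = 21 | 3·7+5·0 = 21
Q: 3·1 = 3 | 3·1+5·0 = 3
Z: 3·2 = 6 | 3·2+5·0 = 6
J: 3·8 = 24 | 3·3+5·3 = 24
A: 3·1 = 3 | 3·1+5·0 = 3
gcd(3,3,5) = 1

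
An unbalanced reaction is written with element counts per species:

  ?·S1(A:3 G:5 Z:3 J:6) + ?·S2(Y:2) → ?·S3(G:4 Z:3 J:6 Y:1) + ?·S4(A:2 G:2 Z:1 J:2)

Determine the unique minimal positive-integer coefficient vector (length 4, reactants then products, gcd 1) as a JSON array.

A: 4·3+1·0 = 12 | 2·0+6·2 = 12
G: 4·5+1·0 = 20 | 2·4+6·2 = 20
Z: 4·3+1·0 = 12 | 2·3+6·1 = 12
J: 4·6+1·0 = 24 | 2·6+6·2 = 24
Y: 4·0+1·2 = 2 | 2·1+6·0 = 2
gcd(4,1,2,6) = 1

Coefficients: [4, 1, 2, 6]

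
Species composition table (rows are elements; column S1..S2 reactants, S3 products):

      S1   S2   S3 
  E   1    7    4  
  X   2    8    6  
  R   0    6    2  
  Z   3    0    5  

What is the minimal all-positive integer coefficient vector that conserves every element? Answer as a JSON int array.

Coefficients: [5, 1, 3]

E: 5·1+1·7 = 12 | 3·4 = 12
X: 5·2+1·8 = 18 | 3·6 = 18
R: 5·0+1·6 = 6 | 3·2 = 6
Z: 5·3+1·0 = 15 | 3·5 = 15
gcd(5,1,3) = 1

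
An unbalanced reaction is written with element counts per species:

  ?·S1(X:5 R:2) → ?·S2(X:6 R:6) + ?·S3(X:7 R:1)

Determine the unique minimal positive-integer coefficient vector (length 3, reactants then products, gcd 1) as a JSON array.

Coefficients: [4, 1, 2]

X: 4·5 = 20 | 1·6+2·7 = 20
R: 4·2 = 8 | 1·6+2·1 = 8
gcd(4,1,2) = 1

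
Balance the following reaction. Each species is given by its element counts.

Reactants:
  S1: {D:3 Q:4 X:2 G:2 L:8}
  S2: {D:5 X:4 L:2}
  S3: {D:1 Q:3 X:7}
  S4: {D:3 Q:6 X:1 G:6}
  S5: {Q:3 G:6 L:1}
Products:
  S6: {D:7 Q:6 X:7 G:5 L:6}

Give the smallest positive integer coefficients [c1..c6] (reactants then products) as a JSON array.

D: 3·3+5·5+2·1+2·3+2·0 = 42 | 6·7 = 42
Q: 3·4+5·0+2·3+2·6+2·3 = 36 | 6·6 = 36
X: 3·2+5·4+2·7+2·1+2·0 = 42 | 6·7 = 42
G: 3·2+5·0+2·0+2·6+2·6 = 30 | 6·5 = 30
L: 3·8+5·2+2·0+2·0+2·1 = 36 | 6·6 = 36
gcd(3,5,2,2,2,6) = 1

Coefficients: [3, 5, 2, 2, 2, 6]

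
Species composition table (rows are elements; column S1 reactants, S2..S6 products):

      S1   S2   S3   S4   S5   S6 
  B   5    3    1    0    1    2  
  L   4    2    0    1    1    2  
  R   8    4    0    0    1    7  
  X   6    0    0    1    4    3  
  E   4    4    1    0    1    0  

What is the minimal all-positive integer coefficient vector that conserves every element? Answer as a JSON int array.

B: 4·5 = 20 | 2·3+5·1+3·0+3·1+3·2 = 20
L: 4·4 = 16 | 2·2+5·0+3·1+3·1+3·2 = 16
R: 4·8 = 32 | 2·4+5·0+3·0+3·1+3·7 = 32
X: 4·6 = 24 | 2·0+5·0+3·1+3·4+3·3 = 24
E: 4·4 = 16 | 2·4+5·1+3·0+3·1+3·0 = 16
gcd(4,2,5,3,3,3) = 1

Coefficients: [4, 2, 5, 3, 3, 3]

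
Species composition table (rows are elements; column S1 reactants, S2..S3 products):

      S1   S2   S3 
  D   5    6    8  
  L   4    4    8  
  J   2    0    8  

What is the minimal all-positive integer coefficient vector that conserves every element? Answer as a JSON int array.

D: 4·5 = 20 | 2·6+1·8 = 20
L: 4·4 = 16 | 2·4+1·8 = 16
J: 4·2 = 8 | 2·0+1·8 = 8
gcd(4,2,1) = 1

Coefficients: [4, 2, 1]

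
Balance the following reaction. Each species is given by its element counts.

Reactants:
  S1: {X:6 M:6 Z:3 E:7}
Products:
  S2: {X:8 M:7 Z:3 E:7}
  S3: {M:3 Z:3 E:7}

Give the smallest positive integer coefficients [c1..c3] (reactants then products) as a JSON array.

X: 4·6 = 24 | 3·8+1·0 = 24
M: 4·6 = 24 | 3·7+1·3 = 24
Z: 4·3 = 12 | 3·3+1·3 = 12
E: 4·7 = 28 | 3·7+1·7 = 28
gcd(4,3,1) = 1

Coefficients: [4, 3, 1]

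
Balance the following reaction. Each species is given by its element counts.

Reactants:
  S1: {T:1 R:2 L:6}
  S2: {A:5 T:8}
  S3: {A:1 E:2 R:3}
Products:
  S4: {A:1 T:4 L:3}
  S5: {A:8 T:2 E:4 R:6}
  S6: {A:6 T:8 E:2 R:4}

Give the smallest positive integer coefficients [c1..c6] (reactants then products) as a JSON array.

A: 2·0+6·5+6·1 = 36 | 4·1+1·8+4·6 = 36
T: 2·1+6·8+6·0 = 50 | 4·4+1·2+4·8 = 50
E: 2·0+6·0+6·2 = 12 | 4·0+1·4+4·2 = 12
R: 2·2+6·0+6·3 = 22 | 4·0+1·6+4·4 = 22
L: 2·6+6·0+6·0 = 12 | 4·3+1·0+4·0 = 12
gcd(2,6,6,4,1,4) = 1

Coefficients: [2, 6, 6, 4, 1, 4]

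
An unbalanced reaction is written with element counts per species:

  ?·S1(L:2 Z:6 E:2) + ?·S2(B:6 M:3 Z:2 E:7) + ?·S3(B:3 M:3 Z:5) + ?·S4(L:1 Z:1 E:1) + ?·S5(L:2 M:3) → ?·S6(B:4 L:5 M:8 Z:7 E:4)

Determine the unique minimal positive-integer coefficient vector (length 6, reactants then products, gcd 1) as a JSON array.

B: 1·0+1·6+2·3+3·0+5·0 = 12 | 3·4 = 12
L: 1·2+1·0+2·0+3·1+5·2 = 15 | 3·5 = 15
M: 1·0+1·3+2·3+3·0+5·3 = 24 | 3·8 = 24
Z: 1·6+1·2+2·5+3·1+5·0 = 21 | 3·7 = 21
E: 1·2+1·7+2·0+3·1+5·0 = 12 | 3·4 = 12
gcd(1,1,2,3,5,3) = 1

Coefficients: [1, 1, 2, 3, 5, 3]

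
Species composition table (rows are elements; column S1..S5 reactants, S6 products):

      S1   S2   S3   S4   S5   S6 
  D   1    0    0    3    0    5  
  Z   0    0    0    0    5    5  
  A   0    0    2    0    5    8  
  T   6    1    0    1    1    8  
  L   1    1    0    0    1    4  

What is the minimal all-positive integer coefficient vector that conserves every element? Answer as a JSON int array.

D: 1·1+5·0+3·0+3·3+2·0 = 10 | 2·5 = 10
Z: 1·0+5·0+3·0+3·0+2·5 = 10 | 2·5 = 10
A: 1·0+5·0+3·2+3·0+2·5 = 16 | 2·8 = 16
T: 1·6+5·1+3·0+3·1+2·1 = 16 | 2·8 = 16
L: 1·1+5·1+3·0+3·0+2·1 = 8 | 2·4 = 8
gcd(1,5,3,3,2,2) = 1

Coefficients: [1, 5, 3, 3, 2, 2]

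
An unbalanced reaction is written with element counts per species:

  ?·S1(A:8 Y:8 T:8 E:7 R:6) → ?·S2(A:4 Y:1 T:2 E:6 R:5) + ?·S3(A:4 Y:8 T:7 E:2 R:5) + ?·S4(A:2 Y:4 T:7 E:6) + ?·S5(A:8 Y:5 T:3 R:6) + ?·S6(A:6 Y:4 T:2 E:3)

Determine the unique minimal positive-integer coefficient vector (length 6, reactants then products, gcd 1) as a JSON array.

Coefficients: [6, 3, 3, 2, 1, 2]

A: 6·8 = 48 | 3·4+3·4+2·2+1·8+2·6 = 48
Y: 6·8 = 48 | 3·1+3·8+2·4+1·5+2·4 = 48
T: 6·8 = 48 | 3·2+3·7+2·7+1·3+2·2 = 48
E: 6·7 = 42 | 3·6+3·2+2·6+1·0+2·3 = 42
R: 6·6 = 36 | 3·5+3·5+2·0+1·6+2·0 = 36
gcd(6,3,3,2,1,2) = 1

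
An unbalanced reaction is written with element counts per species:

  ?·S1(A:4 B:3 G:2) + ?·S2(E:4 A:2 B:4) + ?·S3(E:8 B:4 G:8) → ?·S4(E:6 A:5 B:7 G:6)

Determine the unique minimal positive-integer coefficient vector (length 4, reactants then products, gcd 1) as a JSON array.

E: 2·0+1·4+1·8 = 12 | 2·6 = 12
A: 2·4+1·2+1·0 = 10 | 2·5 = 10
B: 2·3+1·4+1·4 = 14 | 2·7 = 14
G: 2·2+1·0+1·8 = 12 | 2·6 = 12
gcd(2,1,1,2) = 1

Coefficients: [2, 1, 1, 2]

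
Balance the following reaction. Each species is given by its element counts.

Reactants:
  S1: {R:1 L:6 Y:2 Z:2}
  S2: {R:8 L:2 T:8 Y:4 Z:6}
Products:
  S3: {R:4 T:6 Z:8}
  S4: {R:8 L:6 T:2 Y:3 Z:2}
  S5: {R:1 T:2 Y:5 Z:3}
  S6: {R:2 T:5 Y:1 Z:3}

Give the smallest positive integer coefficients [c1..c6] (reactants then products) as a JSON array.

R: 2·1+6·8 = 50 | 1·4+4·8+2·1+6·2 = 50
L: 2·6+6·2 = 24 | 1·0+4·6+2·0+6·0 = 24
T: 2·0+6·8 = 48 | 1·6+4·2+2·2+6·5 = 48
Y: 2·2+6·4 = 28 | 1·0+4·3+2·5+6·1 = 28
Z: 2·2+6·6 = 40 | 1·8+4·2+2·3+6·3 = 40
gcd(2,6,1,4,2,6) = 1

Coefficients: [2, 6, 1, 4, 2, 6]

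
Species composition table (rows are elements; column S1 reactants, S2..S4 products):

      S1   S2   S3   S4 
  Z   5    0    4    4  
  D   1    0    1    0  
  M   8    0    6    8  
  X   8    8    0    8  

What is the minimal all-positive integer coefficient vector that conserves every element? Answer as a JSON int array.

Coefficients: [4, 3, 4, 1]

Z: 4·5 = 20 | 3·0+4·4+1·4 = 20
D: 4·1 = 4 | 3·0+4·1+1·0 = 4
M: 4·8 = 32 | 3·0+4·6+1·8 = 32
X: 4·8 = 32 | 3·8+4·0+1·8 = 32
gcd(4,3,4,1) = 1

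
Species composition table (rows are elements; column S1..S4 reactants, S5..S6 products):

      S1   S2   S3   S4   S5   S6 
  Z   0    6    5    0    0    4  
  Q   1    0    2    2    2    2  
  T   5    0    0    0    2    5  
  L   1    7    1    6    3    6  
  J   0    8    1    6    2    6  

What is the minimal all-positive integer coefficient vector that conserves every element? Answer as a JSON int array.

Z: 6·0+1·6+2·5+4·0 = 16 | 5·0+4·4 = 16
Q: 6·1+1·0+2·2+4·2 = 18 | 5·2+4·2 = 18
T: 6·5+1·0+2·0+4·0 = 30 | 5·2+4·5 = 30
L: 6·1+1·7+2·1+4·6 = 39 | 5·3+4·6 = 39
J: 6·0+1·8+2·1+4·6 = 34 | 5·2+4·6 = 34
gcd(6,1,2,4,5,4) = 1

Coefficients: [6, 1, 2, 4, 5, 4]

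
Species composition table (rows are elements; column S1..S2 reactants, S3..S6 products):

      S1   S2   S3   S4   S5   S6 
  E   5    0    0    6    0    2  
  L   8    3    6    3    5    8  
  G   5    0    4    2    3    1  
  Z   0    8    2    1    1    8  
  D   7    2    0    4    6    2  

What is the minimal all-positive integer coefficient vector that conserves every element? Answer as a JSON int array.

Coefficients: [4, 2, 1, 3, 3, 1]

E: 4·5+2·0 = 20 | 1·0+3·6+3·0+1·2 = 20
L: 4·8+2·3 = 38 | 1·6+3·3+3·5+1·8 = 38
G: 4·5+2·0 = 20 | 1·4+3·2+3·3+1·1 = 20
Z: 4·0+2·8 = 16 | 1·2+3·1+3·1+1·8 = 16
D: 4·7+2·2 = 32 | 1·0+3·4+3·6+1·2 = 32
gcd(4,2,1,3,3,1) = 1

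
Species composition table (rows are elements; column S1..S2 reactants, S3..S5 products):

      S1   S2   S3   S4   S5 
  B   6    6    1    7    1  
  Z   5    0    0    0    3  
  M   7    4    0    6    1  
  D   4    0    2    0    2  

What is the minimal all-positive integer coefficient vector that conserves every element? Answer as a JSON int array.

B: 3·6+5·6 = 48 | 1·1+6·7+5·1 = 48
Z: 3·5+5·0 = 15 | 1·0+6·0+5·3 = 15
M: 3·7+5·4 = 41 | 1·0+6·6+5·1 = 41
D: 3·4+5·0 = 12 | 1·2+6·0+5·2 = 12
gcd(3,5,1,6,5) = 1

Coefficients: [3, 5, 1, 6, 5]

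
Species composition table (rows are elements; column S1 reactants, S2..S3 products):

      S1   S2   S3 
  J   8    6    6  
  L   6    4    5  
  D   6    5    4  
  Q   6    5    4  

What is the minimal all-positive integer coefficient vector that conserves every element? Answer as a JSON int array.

J: 3·8 = 24 | 2·6+2·6 = 24
L: 3·6 = 18 | 2·4+2·5 = 18
D: 3·6 = 18 | 2·5+2·4 = 18
Q: 3·6 = 18 | 2·5+2·4 = 18
gcd(3,2,2) = 1

Coefficients: [3, 2, 2]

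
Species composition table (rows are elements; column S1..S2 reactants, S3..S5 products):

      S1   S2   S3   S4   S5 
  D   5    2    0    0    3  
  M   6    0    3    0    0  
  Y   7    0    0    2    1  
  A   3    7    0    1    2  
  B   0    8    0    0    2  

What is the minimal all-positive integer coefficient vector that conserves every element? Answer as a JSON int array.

Coefficients: [2, 1, 4, 5, 4]

D: 2·5+1·2 = 12 | 4·0+5·0+4·3 = 12
M: 2·6+1·0 = 12 | 4·3+5·0+4·0 = 12
Y: 2·7+1·0 = 14 | 4·0+5·2+4·1 = 14
A: 2·3+1·7 = 13 | 4·0+5·1+4·2 = 13
B: 2·0+1·8 = 8 | 4·0+5·0+4·2 = 8
gcd(2,1,4,5,4) = 1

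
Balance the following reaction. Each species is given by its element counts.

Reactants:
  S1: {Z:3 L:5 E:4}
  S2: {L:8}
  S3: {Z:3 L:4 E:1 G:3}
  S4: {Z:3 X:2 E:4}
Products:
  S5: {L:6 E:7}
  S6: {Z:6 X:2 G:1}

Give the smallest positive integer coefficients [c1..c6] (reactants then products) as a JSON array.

Z: 4·3+1·0+2·3+6·3 = 36 | 6·0+6·6 = 36
X: 4·0+1·0+2·0+6·2 = 12 | 6·0+6·2 = 12
L: 4·5+1·8+2·4+6·0 = 36 | 6·6+6·0 = 36
E: 4·4+1·0+2·1+6·4 = 42 | 6·7+6·0 = 42
G: 4·0+1·0+2·3+6·0 = 6 | 6·0+6·1 = 6
gcd(4,1,2,6,6,6) = 1

Coefficients: [4, 1, 2, 6, 6, 6]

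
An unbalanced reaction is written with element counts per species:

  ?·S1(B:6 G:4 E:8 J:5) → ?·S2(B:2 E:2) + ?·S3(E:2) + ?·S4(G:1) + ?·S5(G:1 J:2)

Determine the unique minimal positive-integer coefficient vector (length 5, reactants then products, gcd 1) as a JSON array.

B: 2·6 = 12 | 6·2+2·0+3·0+5·0 = 12
G: 2·4 = 8 | 6·0+2·0+3·1+5·1 = 8
E: 2·8 = 16 | 6·2+2·2+3·0+5·0 = 16
J: 2·5 = 10 | 6·0+2·0+3·0+5·2 = 10
gcd(2,6,2,3,5) = 1

Coefficients: [2, 6, 2, 3, 5]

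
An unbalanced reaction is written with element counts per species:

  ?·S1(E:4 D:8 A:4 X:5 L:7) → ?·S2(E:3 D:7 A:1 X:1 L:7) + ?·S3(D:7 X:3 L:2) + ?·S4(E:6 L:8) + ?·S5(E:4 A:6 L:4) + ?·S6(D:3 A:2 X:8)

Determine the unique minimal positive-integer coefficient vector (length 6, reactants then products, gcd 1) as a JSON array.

Coefficients: [6, 2, 4, 1, 3, 2]

E: 6·4 = 24 | 2·3+4·0+1·6+3·4+2·0 = 24
D: 6·8 = 48 | 2·7+4·7+1·0+3·0+2·3 = 48
A: 6·4 = 24 | 2·1+4·0+1·0+3·6+2·2 = 24
X: 6·5 = 30 | 2·1+4·3+1·0+3·0+2·8 = 30
L: 6·7 = 42 | 2·7+4·2+1·8+3·4+2·0 = 42
gcd(6,2,4,1,3,2) = 1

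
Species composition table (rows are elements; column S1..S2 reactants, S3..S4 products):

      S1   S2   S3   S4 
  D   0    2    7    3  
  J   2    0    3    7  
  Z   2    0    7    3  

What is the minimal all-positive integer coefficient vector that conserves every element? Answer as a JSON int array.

Coefficients: [5, 5, 1, 1]

D: 5·0+5·2 = 10 | 1·7+1·3 = 10
J: 5·2+5·0 = 10 | 1·3+1·7 = 10
Z: 5·2+5·0 = 10 | 1·7+1·3 = 10
gcd(5,5,1,1) = 1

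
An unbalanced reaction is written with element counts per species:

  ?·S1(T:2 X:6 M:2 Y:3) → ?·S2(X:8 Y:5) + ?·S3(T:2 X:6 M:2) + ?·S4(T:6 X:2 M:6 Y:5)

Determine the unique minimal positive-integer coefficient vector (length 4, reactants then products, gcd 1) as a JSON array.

T: 5·2 = 10 | 2·0+2·2+1·6 = 10
X: 5·6 = 30 | 2·8+2·6+1·2 = 30
M: 5·2 = 10 | 2·0+2·2+1·6 = 10
Y: 5·3 = 15 | 2·5+2·0+1·5 = 15
gcd(5,2,2,1) = 1

Coefficients: [5, 2, 2, 1]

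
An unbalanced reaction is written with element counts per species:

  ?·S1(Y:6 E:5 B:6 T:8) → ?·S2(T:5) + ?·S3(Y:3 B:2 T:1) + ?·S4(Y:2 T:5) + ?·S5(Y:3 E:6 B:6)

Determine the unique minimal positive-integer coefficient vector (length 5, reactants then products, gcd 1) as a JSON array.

Coefficients: [6, 3, 3, 6, 5]

Y: 6·6 = 36 | 3·0+3·3+6·2+5·3 = 36
E: 6·5 = 30 | 3·0+3·0+6·0+5·6 = 30
B: 6·6 = 36 | 3·0+3·2+6·0+5·6 = 36
T: 6·8 = 48 | 3·5+3·1+6·5+5·0 = 48
gcd(6,3,3,6,5) = 1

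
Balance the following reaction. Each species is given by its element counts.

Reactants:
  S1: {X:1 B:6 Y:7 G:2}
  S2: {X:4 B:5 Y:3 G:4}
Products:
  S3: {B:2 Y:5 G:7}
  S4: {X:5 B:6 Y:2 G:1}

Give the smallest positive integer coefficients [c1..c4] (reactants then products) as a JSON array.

X: 1·1+6·4 = 25 | 3·0+5·5 = 25
B: 1·6+6·5 = 36 | 3·2+5·6 = 36
Y: 1·7+6·3 = 25 | 3·5+5·2 = 25
G: 1·2+6·4 = 26 | 3·7+5·1 = 26
gcd(1,6,3,5) = 1

Coefficients: [1, 6, 3, 5]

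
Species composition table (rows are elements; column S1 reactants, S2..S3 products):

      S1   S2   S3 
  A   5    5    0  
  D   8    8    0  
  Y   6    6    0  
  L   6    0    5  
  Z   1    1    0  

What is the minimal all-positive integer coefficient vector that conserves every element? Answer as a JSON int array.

A: 5·5 = 25 | 5·5+6·0 = 25
D: 5·8 = 40 | 5·8+6·0 = 40
Y: 5·6 = 30 | 5·6+6·0 = 30
L: 5·6 = 30 | 5·0+6·5 = 30
Z: 5·1 = 5 | 5·1+6·0 = 5
gcd(5,5,6) = 1

Coefficients: [5, 5, 6]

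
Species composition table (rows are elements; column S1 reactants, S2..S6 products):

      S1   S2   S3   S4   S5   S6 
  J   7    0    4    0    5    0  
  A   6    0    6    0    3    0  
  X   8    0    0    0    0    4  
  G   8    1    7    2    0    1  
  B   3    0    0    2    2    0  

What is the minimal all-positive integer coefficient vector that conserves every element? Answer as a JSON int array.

Coefficients: [2, 3, 1, 1, 2, 4]

J: 2·7 = 14 | 3·0+1·4+1·0+2·5+4·0 = 14
A: 2·6 = 12 | 3·0+1·6+1·0+2·3+4·0 = 12
X: 2·8 = 16 | 3·0+1·0+1·0+2·0+4·4 = 16
G: 2·8 = 16 | 3·1+1·7+1·2+2·0+4·1 = 16
B: 2·3 = 6 | 3·0+1·0+1·2+2·2+4·0 = 6
gcd(2,3,1,1,2,4) = 1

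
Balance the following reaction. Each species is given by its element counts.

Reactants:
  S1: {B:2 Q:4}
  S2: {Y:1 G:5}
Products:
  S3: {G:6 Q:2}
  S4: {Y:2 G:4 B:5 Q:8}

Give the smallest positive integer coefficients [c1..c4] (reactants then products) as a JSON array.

Coefficients: [5, 4, 2, 2]

Y: 5·0+4·1 = 4 | 2·0+2·2 = 4
G: 5·0+4·5 = 20 | 2·6+2·4 = 20
B: 5·2+4·0 = 10 | 2·0+2·5 = 10
Q: 5·4+4·0 = 20 | 2·2+2·8 = 20
gcd(5,4,2,2) = 1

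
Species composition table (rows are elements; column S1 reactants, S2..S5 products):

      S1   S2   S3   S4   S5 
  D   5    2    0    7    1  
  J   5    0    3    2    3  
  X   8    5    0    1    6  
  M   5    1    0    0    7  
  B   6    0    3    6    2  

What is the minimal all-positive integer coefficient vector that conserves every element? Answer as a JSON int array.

Coefficients: [5, 4, 4, 2, 3]

D: 5·5 = 25 | 4·2+4·0+2·7+3·1 = 25
J: 5·5 = 25 | 4·0+4·3+2·2+3·3 = 25
X: 5·8 = 40 | 4·5+4·0+2·1+3·6 = 40
M: 5·5 = 25 | 4·1+4·0+2·0+3·7 = 25
B: 5·6 = 30 | 4·0+4·3+2·6+3·2 = 30
gcd(5,4,4,2,3) = 1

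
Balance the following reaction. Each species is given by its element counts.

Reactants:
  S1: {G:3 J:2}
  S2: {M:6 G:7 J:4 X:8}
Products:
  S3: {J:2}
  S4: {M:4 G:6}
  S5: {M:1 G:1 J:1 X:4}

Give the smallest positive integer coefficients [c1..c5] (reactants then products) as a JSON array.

Coefficients: [1, 3, 4, 3, 6]

M: 1·0+3·6 = 18 | 4·0+3·4+6·1 = 18
G: 1·3+3·7 = 24 | 4·0+3·6+6·1 = 24
J: 1·2+3·4 = 14 | 4·2+3·0+6·1 = 14
X: 1·0+3·8 = 24 | 4·0+3·0+6·4 = 24
gcd(1,3,4,3,6) = 1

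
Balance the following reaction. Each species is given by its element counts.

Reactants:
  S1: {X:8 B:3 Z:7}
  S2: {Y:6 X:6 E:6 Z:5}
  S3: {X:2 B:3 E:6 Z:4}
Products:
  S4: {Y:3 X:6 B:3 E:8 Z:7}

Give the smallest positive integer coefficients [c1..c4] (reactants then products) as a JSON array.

Coefficients: [1, 3, 5, 6]

Y: 1·0+3·6+5·0 = 18 | 6·3 = 18
X: 1·8+3·6+5·2 = 36 | 6·6 = 36
B: 1·3+3·0+5·3 = 18 | 6·3 = 18
E: 1·0+3·6+5·6 = 48 | 6·8 = 48
Z: 1·7+3·5+5·4 = 42 | 6·7 = 42
gcd(1,3,5,6) = 1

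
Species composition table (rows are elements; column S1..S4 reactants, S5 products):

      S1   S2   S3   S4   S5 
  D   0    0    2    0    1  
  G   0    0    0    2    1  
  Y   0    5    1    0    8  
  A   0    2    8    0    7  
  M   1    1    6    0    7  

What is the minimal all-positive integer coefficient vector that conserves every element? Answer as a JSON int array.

Coefficients: [5, 3, 1, 1, 2]

D: 5·0+3·0+1·2+1·0 = 2 | 2·1 = 2
G: 5·0+3·0+1·0+1·2 = 2 | 2·1 = 2
Y: 5·0+3·5+1·1+1·0 = 16 | 2·8 = 16
A: 5·0+3·2+1·8+1·0 = 14 | 2·7 = 14
M: 5·1+3·1+1·6+1·0 = 14 | 2·7 = 14
gcd(5,3,1,1,2) = 1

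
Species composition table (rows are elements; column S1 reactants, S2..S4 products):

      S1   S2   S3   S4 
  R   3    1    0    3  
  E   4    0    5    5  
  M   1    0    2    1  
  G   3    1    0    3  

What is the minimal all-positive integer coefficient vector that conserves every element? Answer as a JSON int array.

R: 5·3 = 15 | 6·1+1·0+3·3 = 15
E: 5·4 = 20 | 6·0+1·5+3·5 = 20
M: 5·1 = 5 | 6·0+1·2+3·1 = 5
G: 5·3 = 15 | 6·1+1·0+3·3 = 15
gcd(5,6,1,3) = 1

Coefficients: [5, 6, 1, 3]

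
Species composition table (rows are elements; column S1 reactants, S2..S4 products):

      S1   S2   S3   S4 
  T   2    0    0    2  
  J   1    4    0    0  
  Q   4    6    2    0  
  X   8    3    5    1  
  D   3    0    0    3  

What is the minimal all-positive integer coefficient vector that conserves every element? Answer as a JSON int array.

T: 4·2 = 8 | 1·0+5·0+4·2 = 8
J: 4·1 = 4 | 1·4+5·0+4·0 = 4
Q: 4·4 = 16 | 1·6+5·2+4·0 = 16
X: 4·8 = 32 | 1·3+5·5+4·1 = 32
D: 4·3 = 12 | 1·0+5·0+4·3 = 12
gcd(4,1,5,4) = 1

Coefficients: [4, 1, 5, 4]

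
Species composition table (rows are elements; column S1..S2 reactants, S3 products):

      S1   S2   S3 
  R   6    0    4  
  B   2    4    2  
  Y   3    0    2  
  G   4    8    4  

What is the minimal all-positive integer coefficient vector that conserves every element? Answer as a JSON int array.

R: 4·6+1·0 = 24 | 6·4 = 24
B: 4·2+1·4 = 12 | 6·2 = 12
Y: 4·3+1·0 = 12 | 6·2 = 12
G: 4·4+1·8 = 24 | 6·4 = 24
gcd(4,1,6) = 1

Coefficients: [4, 1, 6]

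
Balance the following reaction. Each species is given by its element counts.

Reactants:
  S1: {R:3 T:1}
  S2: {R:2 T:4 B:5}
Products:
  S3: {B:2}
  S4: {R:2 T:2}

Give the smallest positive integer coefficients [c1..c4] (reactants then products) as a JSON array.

R: 2·3+2·2 = 10 | 5·0+5·2 = 10
T: 2·1+2·4 = 10 | 5·0+5·2 = 10
B: 2·0+2·5 = 10 | 5·2+5·0 = 10
gcd(2,2,5,5) = 1

Coefficients: [2, 2, 5, 5]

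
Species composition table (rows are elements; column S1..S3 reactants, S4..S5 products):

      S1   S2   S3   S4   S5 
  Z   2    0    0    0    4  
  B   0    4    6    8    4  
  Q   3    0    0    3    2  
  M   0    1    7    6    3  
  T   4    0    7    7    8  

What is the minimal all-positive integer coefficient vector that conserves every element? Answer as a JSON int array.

Z: 6·2+5·0+4·0 = 12 | 4·0+3·4 = 12
B: 6·0+5·4+4·6 = 44 | 4·8+3·4 = 44
Q: 6·3+5·0+4·0 = 18 | 4·3+3·2 = 18
M: 6·0+5·1+4·7 = 33 | 4·6+3·3 = 33
T: 6·4+5·0+4·7 = 52 | 4·7+3·8 = 52
gcd(6,5,4,4,3) = 1

Coefficients: [6, 5, 4, 4, 3]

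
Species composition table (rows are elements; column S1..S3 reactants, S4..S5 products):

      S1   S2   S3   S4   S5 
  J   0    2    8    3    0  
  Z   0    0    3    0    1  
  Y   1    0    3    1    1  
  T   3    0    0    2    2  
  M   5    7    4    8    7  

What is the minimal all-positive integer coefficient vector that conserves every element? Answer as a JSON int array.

J: 6·0+5·2+1·8 = 18 | 6·3+3·0 = 18
Z: 6·0+5·0+1·3 = 3 | 6·0+3·1 = 3
Y: 6·1+5·0+1·3 = 9 | 6·1+3·1 = 9
T: 6·3+5·0+1·0 = 18 | 6·2+3·2 = 18
M: 6·5+5·7+1·4 = 69 | 6·8+3·7 = 69
gcd(6,5,1,6,3) = 1

Coefficients: [6, 5, 1, 6, 3]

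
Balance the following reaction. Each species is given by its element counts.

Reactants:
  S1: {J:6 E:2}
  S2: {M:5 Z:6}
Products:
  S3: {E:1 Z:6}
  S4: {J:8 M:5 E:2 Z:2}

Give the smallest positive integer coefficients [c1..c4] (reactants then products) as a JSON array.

Coefficients: [4, 3, 2, 3]

J: 4·6+3·0 = 24 | 2·0+3·8 = 24
M: 4·0+3·5 = 15 | 2·0+3·5 = 15
E: 4·2+3·0 = 8 | 2·1+3·2 = 8
Z: 4·0+3·6 = 18 | 2·6+3·2 = 18
gcd(4,3,2,3) = 1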